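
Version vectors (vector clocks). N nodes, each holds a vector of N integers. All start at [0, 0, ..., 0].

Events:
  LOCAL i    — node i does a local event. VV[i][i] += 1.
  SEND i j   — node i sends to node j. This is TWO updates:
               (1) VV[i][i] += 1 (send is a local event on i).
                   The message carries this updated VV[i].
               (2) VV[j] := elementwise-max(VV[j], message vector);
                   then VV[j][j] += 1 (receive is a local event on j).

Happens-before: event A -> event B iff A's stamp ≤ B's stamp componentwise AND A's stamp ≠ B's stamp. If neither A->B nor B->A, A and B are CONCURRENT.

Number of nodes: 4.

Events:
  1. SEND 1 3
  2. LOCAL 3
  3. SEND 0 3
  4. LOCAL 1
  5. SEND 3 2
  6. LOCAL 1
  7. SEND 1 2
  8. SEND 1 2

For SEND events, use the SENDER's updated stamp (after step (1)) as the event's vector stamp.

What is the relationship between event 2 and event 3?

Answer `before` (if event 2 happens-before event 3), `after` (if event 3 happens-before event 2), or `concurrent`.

Answer: concurrent

Derivation:
Initial: VV[0]=[0, 0, 0, 0]
Initial: VV[1]=[0, 0, 0, 0]
Initial: VV[2]=[0, 0, 0, 0]
Initial: VV[3]=[0, 0, 0, 0]
Event 1: SEND 1->3: VV[1][1]++ -> VV[1]=[0, 1, 0, 0], msg_vec=[0, 1, 0, 0]; VV[3]=max(VV[3],msg_vec) then VV[3][3]++ -> VV[3]=[0, 1, 0, 1]
Event 2: LOCAL 3: VV[3][3]++ -> VV[3]=[0, 1, 0, 2]
Event 3: SEND 0->3: VV[0][0]++ -> VV[0]=[1, 0, 0, 0], msg_vec=[1, 0, 0, 0]; VV[3]=max(VV[3],msg_vec) then VV[3][3]++ -> VV[3]=[1, 1, 0, 3]
Event 4: LOCAL 1: VV[1][1]++ -> VV[1]=[0, 2, 0, 0]
Event 5: SEND 3->2: VV[3][3]++ -> VV[3]=[1, 1, 0, 4], msg_vec=[1, 1, 0, 4]; VV[2]=max(VV[2],msg_vec) then VV[2][2]++ -> VV[2]=[1, 1, 1, 4]
Event 6: LOCAL 1: VV[1][1]++ -> VV[1]=[0, 3, 0, 0]
Event 7: SEND 1->2: VV[1][1]++ -> VV[1]=[0, 4, 0, 0], msg_vec=[0, 4, 0, 0]; VV[2]=max(VV[2],msg_vec) then VV[2][2]++ -> VV[2]=[1, 4, 2, 4]
Event 8: SEND 1->2: VV[1][1]++ -> VV[1]=[0, 5, 0, 0], msg_vec=[0, 5, 0, 0]; VV[2]=max(VV[2],msg_vec) then VV[2][2]++ -> VV[2]=[1, 5, 3, 4]
Event 2 stamp: [0, 1, 0, 2]
Event 3 stamp: [1, 0, 0, 0]
[0, 1, 0, 2] <= [1, 0, 0, 0]? False
[1, 0, 0, 0] <= [0, 1, 0, 2]? False
Relation: concurrent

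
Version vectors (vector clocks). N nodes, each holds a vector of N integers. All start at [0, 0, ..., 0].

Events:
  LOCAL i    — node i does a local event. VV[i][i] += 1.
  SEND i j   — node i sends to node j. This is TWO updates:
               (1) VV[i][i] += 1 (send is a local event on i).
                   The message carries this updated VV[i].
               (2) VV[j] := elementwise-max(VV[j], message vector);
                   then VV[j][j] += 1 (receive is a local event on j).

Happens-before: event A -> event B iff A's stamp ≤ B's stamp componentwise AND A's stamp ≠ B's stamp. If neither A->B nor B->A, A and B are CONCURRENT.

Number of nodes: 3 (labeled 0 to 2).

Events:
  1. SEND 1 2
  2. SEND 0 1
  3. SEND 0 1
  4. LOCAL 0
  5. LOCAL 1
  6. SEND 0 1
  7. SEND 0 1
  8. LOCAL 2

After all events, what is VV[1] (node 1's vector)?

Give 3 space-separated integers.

Initial: VV[0]=[0, 0, 0]
Initial: VV[1]=[0, 0, 0]
Initial: VV[2]=[0, 0, 0]
Event 1: SEND 1->2: VV[1][1]++ -> VV[1]=[0, 1, 0], msg_vec=[0, 1, 0]; VV[2]=max(VV[2],msg_vec) then VV[2][2]++ -> VV[2]=[0, 1, 1]
Event 2: SEND 0->1: VV[0][0]++ -> VV[0]=[1, 0, 0], msg_vec=[1, 0, 0]; VV[1]=max(VV[1],msg_vec) then VV[1][1]++ -> VV[1]=[1, 2, 0]
Event 3: SEND 0->1: VV[0][0]++ -> VV[0]=[2, 0, 0], msg_vec=[2, 0, 0]; VV[1]=max(VV[1],msg_vec) then VV[1][1]++ -> VV[1]=[2, 3, 0]
Event 4: LOCAL 0: VV[0][0]++ -> VV[0]=[3, 0, 0]
Event 5: LOCAL 1: VV[1][1]++ -> VV[1]=[2, 4, 0]
Event 6: SEND 0->1: VV[0][0]++ -> VV[0]=[4, 0, 0], msg_vec=[4, 0, 0]; VV[1]=max(VV[1],msg_vec) then VV[1][1]++ -> VV[1]=[4, 5, 0]
Event 7: SEND 0->1: VV[0][0]++ -> VV[0]=[5, 0, 0], msg_vec=[5, 0, 0]; VV[1]=max(VV[1],msg_vec) then VV[1][1]++ -> VV[1]=[5, 6, 0]
Event 8: LOCAL 2: VV[2][2]++ -> VV[2]=[0, 1, 2]
Final vectors: VV[0]=[5, 0, 0]; VV[1]=[5, 6, 0]; VV[2]=[0, 1, 2]

Answer: 5 6 0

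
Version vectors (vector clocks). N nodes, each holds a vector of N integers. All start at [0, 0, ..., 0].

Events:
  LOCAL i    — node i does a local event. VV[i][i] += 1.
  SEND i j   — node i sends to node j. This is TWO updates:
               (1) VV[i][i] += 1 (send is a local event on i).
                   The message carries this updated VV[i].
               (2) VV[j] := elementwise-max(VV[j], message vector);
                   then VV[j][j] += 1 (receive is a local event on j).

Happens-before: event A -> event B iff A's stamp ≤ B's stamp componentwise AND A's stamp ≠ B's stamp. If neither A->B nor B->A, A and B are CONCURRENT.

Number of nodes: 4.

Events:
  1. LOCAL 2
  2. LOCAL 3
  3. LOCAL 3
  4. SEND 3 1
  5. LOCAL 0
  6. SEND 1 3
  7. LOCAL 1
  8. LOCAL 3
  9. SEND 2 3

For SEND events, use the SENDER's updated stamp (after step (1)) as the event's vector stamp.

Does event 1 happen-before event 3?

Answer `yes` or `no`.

Initial: VV[0]=[0, 0, 0, 0]
Initial: VV[1]=[0, 0, 0, 0]
Initial: VV[2]=[0, 0, 0, 0]
Initial: VV[3]=[0, 0, 0, 0]
Event 1: LOCAL 2: VV[2][2]++ -> VV[2]=[0, 0, 1, 0]
Event 2: LOCAL 3: VV[3][3]++ -> VV[3]=[0, 0, 0, 1]
Event 3: LOCAL 3: VV[3][3]++ -> VV[3]=[0, 0, 0, 2]
Event 4: SEND 3->1: VV[3][3]++ -> VV[3]=[0, 0, 0, 3], msg_vec=[0, 0, 0, 3]; VV[1]=max(VV[1],msg_vec) then VV[1][1]++ -> VV[1]=[0, 1, 0, 3]
Event 5: LOCAL 0: VV[0][0]++ -> VV[0]=[1, 0, 0, 0]
Event 6: SEND 1->3: VV[1][1]++ -> VV[1]=[0, 2, 0, 3], msg_vec=[0, 2, 0, 3]; VV[3]=max(VV[3],msg_vec) then VV[3][3]++ -> VV[3]=[0, 2, 0, 4]
Event 7: LOCAL 1: VV[1][1]++ -> VV[1]=[0, 3, 0, 3]
Event 8: LOCAL 3: VV[3][3]++ -> VV[3]=[0, 2, 0, 5]
Event 9: SEND 2->3: VV[2][2]++ -> VV[2]=[0, 0, 2, 0], msg_vec=[0, 0, 2, 0]; VV[3]=max(VV[3],msg_vec) then VV[3][3]++ -> VV[3]=[0, 2, 2, 6]
Event 1 stamp: [0, 0, 1, 0]
Event 3 stamp: [0, 0, 0, 2]
[0, 0, 1, 0] <= [0, 0, 0, 2]? False. Equal? False. Happens-before: False

Answer: no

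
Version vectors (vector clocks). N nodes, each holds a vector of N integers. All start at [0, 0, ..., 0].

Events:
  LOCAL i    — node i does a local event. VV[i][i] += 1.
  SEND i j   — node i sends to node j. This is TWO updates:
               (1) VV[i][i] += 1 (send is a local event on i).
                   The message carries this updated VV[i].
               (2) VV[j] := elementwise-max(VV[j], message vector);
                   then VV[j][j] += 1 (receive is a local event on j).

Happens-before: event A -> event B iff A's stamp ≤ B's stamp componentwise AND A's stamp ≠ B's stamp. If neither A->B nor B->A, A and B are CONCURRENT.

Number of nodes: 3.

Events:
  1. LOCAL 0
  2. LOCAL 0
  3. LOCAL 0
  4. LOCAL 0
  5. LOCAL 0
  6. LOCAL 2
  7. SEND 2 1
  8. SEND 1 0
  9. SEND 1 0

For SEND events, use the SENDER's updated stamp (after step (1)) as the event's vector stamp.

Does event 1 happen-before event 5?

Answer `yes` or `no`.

Initial: VV[0]=[0, 0, 0]
Initial: VV[1]=[0, 0, 0]
Initial: VV[2]=[0, 0, 0]
Event 1: LOCAL 0: VV[0][0]++ -> VV[0]=[1, 0, 0]
Event 2: LOCAL 0: VV[0][0]++ -> VV[0]=[2, 0, 0]
Event 3: LOCAL 0: VV[0][0]++ -> VV[0]=[3, 0, 0]
Event 4: LOCAL 0: VV[0][0]++ -> VV[0]=[4, 0, 0]
Event 5: LOCAL 0: VV[0][0]++ -> VV[0]=[5, 0, 0]
Event 6: LOCAL 2: VV[2][2]++ -> VV[2]=[0, 0, 1]
Event 7: SEND 2->1: VV[2][2]++ -> VV[2]=[0, 0, 2], msg_vec=[0, 0, 2]; VV[1]=max(VV[1],msg_vec) then VV[1][1]++ -> VV[1]=[0, 1, 2]
Event 8: SEND 1->0: VV[1][1]++ -> VV[1]=[0, 2, 2], msg_vec=[0, 2, 2]; VV[0]=max(VV[0],msg_vec) then VV[0][0]++ -> VV[0]=[6, 2, 2]
Event 9: SEND 1->0: VV[1][1]++ -> VV[1]=[0, 3, 2], msg_vec=[0, 3, 2]; VV[0]=max(VV[0],msg_vec) then VV[0][0]++ -> VV[0]=[7, 3, 2]
Event 1 stamp: [1, 0, 0]
Event 5 stamp: [5, 0, 0]
[1, 0, 0] <= [5, 0, 0]? True. Equal? False. Happens-before: True

Answer: yes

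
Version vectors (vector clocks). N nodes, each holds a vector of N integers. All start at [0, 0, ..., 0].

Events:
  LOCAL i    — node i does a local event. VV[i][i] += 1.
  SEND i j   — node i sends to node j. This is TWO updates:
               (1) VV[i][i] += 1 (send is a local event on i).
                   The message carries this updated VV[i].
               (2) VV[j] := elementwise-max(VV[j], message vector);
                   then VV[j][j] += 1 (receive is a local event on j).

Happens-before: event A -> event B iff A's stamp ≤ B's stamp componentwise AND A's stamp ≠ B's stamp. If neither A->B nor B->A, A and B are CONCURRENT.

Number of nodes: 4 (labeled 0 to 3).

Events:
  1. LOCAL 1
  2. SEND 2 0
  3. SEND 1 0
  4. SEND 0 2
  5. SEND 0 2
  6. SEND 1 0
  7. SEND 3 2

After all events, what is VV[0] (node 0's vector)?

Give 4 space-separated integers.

Initial: VV[0]=[0, 0, 0, 0]
Initial: VV[1]=[0, 0, 0, 0]
Initial: VV[2]=[0, 0, 0, 0]
Initial: VV[3]=[0, 0, 0, 0]
Event 1: LOCAL 1: VV[1][1]++ -> VV[1]=[0, 1, 0, 0]
Event 2: SEND 2->0: VV[2][2]++ -> VV[2]=[0, 0, 1, 0], msg_vec=[0, 0, 1, 0]; VV[0]=max(VV[0],msg_vec) then VV[0][0]++ -> VV[0]=[1, 0, 1, 0]
Event 3: SEND 1->0: VV[1][1]++ -> VV[1]=[0, 2, 0, 0], msg_vec=[0, 2, 0, 0]; VV[0]=max(VV[0],msg_vec) then VV[0][0]++ -> VV[0]=[2, 2, 1, 0]
Event 4: SEND 0->2: VV[0][0]++ -> VV[0]=[3, 2, 1, 0], msg_vec=[3, 2, 1, 0]; VV[2]=max(VV[2],msg_vec) then VV[2][2]++ -> VV[2]=[3, 2, 2, 0]
Event 5: SEND 0->2: VV[0][0]++ -> VV[0]=[4, 2, 1, 0], msg_vec=[4, 2, 1, 0]; VV[2]=max(VV[2],msg_vec) then VV[2][2]++ -> VV[2]=[4, 2, 3, 0]
Event 6: SEND 1->0: VV[1][1]++ -> VV[1]=[0, 3, 0, 0], msg_vec=[0, 3, 0, 0]; VV[0]=max(VV[0],msg_vec) then VV[0][0]++ -> VV[0]=[5, 3, 1, 0]
Event 7: SEND 3->2: VV[3][3]++ -> VV[3]=[0, 0, 0, 1], msg_vec=[0, 0, 0, 1]; VV[2]=max(VV[2],msg_vec) then VV[2][2]++ -> VV[2]=[4, 2, 4, 1]
Final vectors: VV[0]=[5, 3, 1, 0]; VV[1]=[0, 3, 0, 0]; VV[2]=[4, 2, 4, 1]; VV[3]=[0, 0, 0, 1]

Answer: 5 3 1 0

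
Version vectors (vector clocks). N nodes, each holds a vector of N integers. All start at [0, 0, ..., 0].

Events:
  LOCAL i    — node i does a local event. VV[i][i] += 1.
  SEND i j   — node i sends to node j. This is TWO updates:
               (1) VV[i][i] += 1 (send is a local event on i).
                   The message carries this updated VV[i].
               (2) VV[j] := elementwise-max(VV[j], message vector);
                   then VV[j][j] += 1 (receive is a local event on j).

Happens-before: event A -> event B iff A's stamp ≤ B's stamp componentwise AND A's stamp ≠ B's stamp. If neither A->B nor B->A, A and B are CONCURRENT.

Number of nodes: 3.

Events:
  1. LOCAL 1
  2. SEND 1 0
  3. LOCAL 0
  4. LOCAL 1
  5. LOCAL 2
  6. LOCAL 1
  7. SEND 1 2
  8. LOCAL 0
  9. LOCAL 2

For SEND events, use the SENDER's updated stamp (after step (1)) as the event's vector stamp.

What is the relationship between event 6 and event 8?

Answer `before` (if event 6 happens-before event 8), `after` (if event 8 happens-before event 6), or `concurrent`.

Initial: VV[0]=[0, 0, 0]
Initial: VV[1]=[0, 0, 0]
Initial: VV[2]=[0, 0, 0]
Event 1: LOCAL 1: VV[1][1]++ -> VV[1]=[0, 1, 0]
Event 2: SEND 1->0: VV[1][1]++ -> VV[1]=[0, 2, 0], msg_vec=[0, 2, 0]; VV[0]=max(VV[0],msg_vec) then VV[0][0]++ -> VV[0]=[1, 2, 0]
Event 3: LOCAL 0: VV[0][0]++ -> VV[0]=[2, 2, 0]
Event 4: LOCAL 1: VV[1][1]++ -> VV[1]=[0, 3, 0]
Event 5: LOCAL 2: VV[2][2]++ -> VV[2]=[0, 0, 1]
Event 6: LOCAL 1: VV[1][1]++ -> VV[1]=[0, 4, 0]
Event 7: SEND 1->2: VV[1][1]++ -> VV[1]=[0, 5, 0], msg_vec=[0, 5, 0]; VV[2]=max(VV[2],msg_vec) then VV[2][2]++ -> VV[2]=[0, 5, 2]
Event 8: LOCAL 0: VV[0][0]++ -> VV[0]=[3, 2, 0]
Event 9: LOCAL 2: VV[2][2]++ -> VV[2]=[0, 5, 3]
Event 6 stamp: [0, 4, 0]
Event 8 stamp: [3, 2, 0]
[0, 4, 0] <= [3, 2, 0]? False
[3, 2, 0] <= [0, 4, 0]? False
Relation: concurrent

Answer: concurrent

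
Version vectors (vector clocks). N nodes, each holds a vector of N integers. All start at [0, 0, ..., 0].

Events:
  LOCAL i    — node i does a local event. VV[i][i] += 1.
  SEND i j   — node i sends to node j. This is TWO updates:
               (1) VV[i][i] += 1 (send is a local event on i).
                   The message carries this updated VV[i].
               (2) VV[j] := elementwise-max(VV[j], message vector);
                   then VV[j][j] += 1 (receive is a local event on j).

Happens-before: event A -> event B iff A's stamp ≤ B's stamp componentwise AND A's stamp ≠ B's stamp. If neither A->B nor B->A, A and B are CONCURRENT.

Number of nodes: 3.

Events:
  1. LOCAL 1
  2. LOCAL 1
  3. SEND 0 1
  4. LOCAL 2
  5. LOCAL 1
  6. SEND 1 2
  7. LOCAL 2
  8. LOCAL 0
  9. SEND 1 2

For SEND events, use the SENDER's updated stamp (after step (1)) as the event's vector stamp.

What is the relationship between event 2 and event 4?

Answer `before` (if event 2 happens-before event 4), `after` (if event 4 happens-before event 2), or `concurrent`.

Answer: concurrent

Derivation:
Initial: VV[0]=[0, 0, 0]
Initial: VV[1]=[0, 0, 0]
Initial: VV[2]=[0, 0, 0]
Event 1: LOCAL 1: VV[1][1]++ -> VV[1]=[0, 1, 0]
Event 2: LOCAL 1: VV[1][1]++ -> VV[1]=[0, 2, 0]
Event 3: SEND 0->1: VV[0][0]++ -> VV[0]=[1, 0, 0], msg_vec=[1, 0, 0]; VV[1]=max(VV[1],msg_vec) then VV[1][1]++ -> VV[1]=[1, 3, 0]
Event 4: LOCAL 2: VV[2][2]++ -> VV[2]=[0, 0, 1]
Event 5: LOCAL 1: VV[1][1]++ -> VV[1]=[1, 4, 0]
Event 6: SEND 1->2: VV[1][1]++ -> VV[1]=[1, 5, 0], msg_vec=[1, 5, 0]; VV[2]=max(VV[2],msg_vec) then VV[2][2]++ -> VV[2]=[1, 5, 2]
Event 7: LOCAL 2: VV[2][2]++ -> VV[2]=[1, 5, 3]
Event 8: LOCAL 0: VV[0][0]++ -> VV[0]=[2, 0, 0]
Event 9: SEND 1->2: VV[1][1]++ -> VV[1]=[1, 6, 0], msg_vec=[1, 6, 0]; VV[2]=max(VV[2],msg_vec) then VV[2][2]++ -> VV[2]=[1, 6, 4]
Event 2 stamp: [0, 2, 0]
Event 4 stamp: [0, 0, 1]
[0, 2, 0] <= [0, 0, 1]? False
[0, 0, 1] <= [0, 2, 0]? False
Relation: concurrent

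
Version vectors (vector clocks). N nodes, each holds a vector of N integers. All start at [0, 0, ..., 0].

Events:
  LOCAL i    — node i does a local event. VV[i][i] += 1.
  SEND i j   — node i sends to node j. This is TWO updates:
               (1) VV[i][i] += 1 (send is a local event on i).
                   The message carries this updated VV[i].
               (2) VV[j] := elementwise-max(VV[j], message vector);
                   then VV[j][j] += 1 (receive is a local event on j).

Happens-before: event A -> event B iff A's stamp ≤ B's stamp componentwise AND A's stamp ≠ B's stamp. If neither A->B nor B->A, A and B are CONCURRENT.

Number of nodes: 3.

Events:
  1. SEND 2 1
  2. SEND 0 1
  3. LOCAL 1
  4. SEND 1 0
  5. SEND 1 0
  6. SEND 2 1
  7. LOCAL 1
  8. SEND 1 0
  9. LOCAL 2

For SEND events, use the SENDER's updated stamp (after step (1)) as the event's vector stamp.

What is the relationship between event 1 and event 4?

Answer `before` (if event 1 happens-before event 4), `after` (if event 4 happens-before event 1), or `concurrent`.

Answer: before

Derivation:
Initial: VV[0]=[0, 0, 0]
Initial: VV[1]=[0, 0, 0]
Initial: VV[2]=[0, 0, 0]
Event 1: SEND 2->1: VV[2][2]++ -> VV[2]=[0, 0, 1], msg_vec=[0, 0, 1]; VV[1]=max(VV[1],msg_vec) then VV[1][1]++ -> VV[1]=[0, 1, 1]
Event 2: SEND 0->1: VV[0][0]++ -> VV[0]=[1, 0, 0], msg_vec=[1, 0, 0]; VV[1]=max(VV[1],msg_vec) then VV[1][1]++ -> VV[1]=[1, 2, 1]
Event 3: LOCAL 1: VV[1][1]++ -> VV[1]=[1, 3, 1]
Event 4: SEND 1->0: VV[1][1]++ -> VV[1]=[1, 4, 1], msg_vec=[1, 4, 1]; VV[0]=max(VV[0],msg_vec) then VV[0][0]++ -> VV[0]=[2, 4, 1]
Event 5: SEND 1->0: VV[1][1]++ -> VV[1]=[1, 5, 1], msg_vec=[1, 5, 1]; VV[0]=max(VV[0],msg_vec) then VV[0][0]++ -> VV[0]=[3, 5, 1]
Event 6: SEND 2->1: VV[2][2]++ -> VV[2]=[0, 0, 2], msg_vec=[0, 0, 2]; VV[1]=max(VV[1],msg_vec) then VV[1][1]++ -> VV[1]=[1, 6, 2]
Event 7: LOCAL 1: VV[1][1]++ -> VV[1]=[1, 7, 2]
Event 8: SEND 1->0: VV[1][1]++ -> VV[1]=[1, 8, 2], msg_vec=[1, 8, 2]; VV[0]=max(VV[0],msg_vec) then VV[0][0]++ -> VV[0]=[4, 8, 2]
Event 9: LOCAL 2: VV[2][2]++ -> VV[2]=[0, 0, 3]
Event 1 stamp: [0, 0, 1]
Event 4 stamp: [1, 4, 1]
[0, 0, 1] <= [1, 4, 1]? True
[1, 4, 1] <= [0, 0, 1]? False
Relation: before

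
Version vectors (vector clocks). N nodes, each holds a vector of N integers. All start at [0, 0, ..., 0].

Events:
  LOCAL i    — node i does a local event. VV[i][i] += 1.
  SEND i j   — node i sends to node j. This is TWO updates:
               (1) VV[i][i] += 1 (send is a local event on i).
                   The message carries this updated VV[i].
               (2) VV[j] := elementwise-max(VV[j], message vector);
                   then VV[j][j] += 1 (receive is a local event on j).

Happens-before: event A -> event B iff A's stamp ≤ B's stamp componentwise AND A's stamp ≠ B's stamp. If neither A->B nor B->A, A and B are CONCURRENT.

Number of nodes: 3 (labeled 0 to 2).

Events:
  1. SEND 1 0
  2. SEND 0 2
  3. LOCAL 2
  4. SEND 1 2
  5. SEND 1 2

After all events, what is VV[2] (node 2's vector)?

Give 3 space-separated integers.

Initial: VV[0]=[0, 0, 0]
Initial: VV[1]=[0, 0, 0]
Initial: VV[2]=[0, 0, 0]
Event 1: SEND 1->0: VV[1][1]++ -> VV[1]=[0, 1, 0], msg_vec=[0, 1, 0]; VV[0]=max(VV[0],msg_vec) then VV[0][0]++ -> VV[0]=[1, 1, 0]
Event 2: SEND 0->2: VV[0][0]++ -> VV[0]=[2, 1, 0], msg_vec=[2, 1, 0]; VV[2]=max(VV[2],msg_vec) then VV[2][2]++ -> VV[2]=[2, 1, 1]
Event 3: LOCAL 2: VV[2][2]++ -> VV[2]=[2, 1, 2]
Event 4: SEND 1->2: VV[1][1]++ -> VV[1]=[0, 2, 0], msg_vec=[0, 2, 0]; VV[2]=max(VV[2],msg_vec) then VV[2][2]++ -> VV[2]=[2, 2, 3]
Event 5: SEND 1->2: VV[1][1]++ -> VV[1]=[0, 3, 0], msg_vec=[0, 3, 0]; VV[2]=max(VV[2],msg_vec) then VV[2][2]++ -> VV[2]=[2, 3, 4]
Final vectors: VV[0]=[2, 1, 0]; VV[1]=[0, 3, 0]; VV[2]=[2, 3, 4]

Answer: 2 3 4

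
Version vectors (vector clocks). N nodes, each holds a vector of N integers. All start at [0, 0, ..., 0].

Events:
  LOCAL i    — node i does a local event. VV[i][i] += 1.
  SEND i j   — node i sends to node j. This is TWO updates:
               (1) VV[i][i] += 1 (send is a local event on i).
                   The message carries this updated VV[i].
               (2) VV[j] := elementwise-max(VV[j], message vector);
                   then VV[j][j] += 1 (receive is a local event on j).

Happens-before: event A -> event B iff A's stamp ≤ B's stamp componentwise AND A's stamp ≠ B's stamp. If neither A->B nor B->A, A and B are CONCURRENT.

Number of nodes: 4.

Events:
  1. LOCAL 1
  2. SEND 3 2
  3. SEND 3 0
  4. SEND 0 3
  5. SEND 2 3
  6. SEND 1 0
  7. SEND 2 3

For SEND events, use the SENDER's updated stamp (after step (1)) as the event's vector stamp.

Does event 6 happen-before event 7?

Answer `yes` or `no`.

Initial: VV[0]=[0, 0, 0, 0]
Initial: VV[1]=[0, 0, 0, 0]
Initial: VV[2]=[0, 0, 0, 0]
Initial: VV[3]=[0, 0, 0, 0]
Event 1: LOCAL 1: VV[1][1]++ -> VV[1]=[0, 1, 0, 0]
Event 2: SEND 3->2: VV[3][3]++ -> VV[3]=[0, 0, 0, 1], msg_vec=[0, 0, 0, 1]; VV[2]=max(VV[2],msg_vec) then VV[2][2]++ -> VV[2]=[0, 0, 1, 1]
Event 3: SEND 3->0: VV[3][3]++ -> VV[3]=[0, 0, 0, 2], msg_vec=[0, 0, 0, 2]; VV[0]=max(VV[0],msg_vec) then VV[0][0]++ -> VV[0]=[1, 0, 0, 2]
Event 4: SEND 0->3: VV[0][0]++ -> VV[0]=[2, 0, 0, 2], msg_vec=[2, 0, 0, 2]; VV[3]=max(VV[3],msg_vec) then VV[3][3]++ -> VV[3]=[2, 0, 0, 3]
Event 5: SEND 2->3: VV[2][2]++ -> VV[2]=[0, 0, 2, 1], msg_vec=[0, 0, 2, 1]; VV[3]=max(VV[3],msg_vec) then VV[3][3]++ -> VV[3]=[2, 0, 2, 4]
Event 6: SEND 1->0: VV[1][1]++ -> VV[1]=[0, 2, 0, 0], msg_vec=[0, 2, 0, 0]; VV[0]=max(VV[0],msg_vec) then VV[0][0]++ -> VV[0]=[3, 2, 0, 2]
Event 7: SEND 2->3: VV[2][2]++ -> VV[2]=[0, 0, 3, 1], msg_vec=[0, 0, 3, 1]; VV[3]=max(VV[3],msg_vec) then VV[3][3]++ -> VV[3]=[2, 0, 3, 5]
Event 6 stamp: [0, 2, 0, 0]
Event 7 stamp: [0, 0, 3, 1]
[0, 2, 0, 0] <= [0, 0, 3, 1]? False. Equal? False. Happens-before: False

Answer: no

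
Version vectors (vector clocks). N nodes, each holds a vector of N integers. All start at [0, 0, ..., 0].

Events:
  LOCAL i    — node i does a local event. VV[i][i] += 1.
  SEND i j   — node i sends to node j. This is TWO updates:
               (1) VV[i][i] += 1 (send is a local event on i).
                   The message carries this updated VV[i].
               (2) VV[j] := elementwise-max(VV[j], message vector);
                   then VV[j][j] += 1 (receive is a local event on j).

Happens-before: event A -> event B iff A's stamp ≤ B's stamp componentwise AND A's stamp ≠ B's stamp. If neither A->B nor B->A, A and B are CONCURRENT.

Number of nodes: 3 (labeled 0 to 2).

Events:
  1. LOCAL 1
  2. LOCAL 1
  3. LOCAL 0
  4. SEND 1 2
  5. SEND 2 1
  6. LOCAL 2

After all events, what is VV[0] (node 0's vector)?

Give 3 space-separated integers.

Answer: 1 0 0

Derivation:
Initial: VV[0]=[0, 0, 0]
Initial: VV[1]=[0, 0, 0]
Initial: VV[2]=[0, 0, 0]
Event 1: LOCAL 1: VV[1][1]++ -> VV[1]=[0, 1, 0]
Event 2: LOCAL 1: VV[1][1]++ -> VV[1]=[0, 2, 0]
Event 3: LOCAL 0: VV[0][0]++ -> VV[0]=[1, 0, 0]
Event 4: SEND 1->2: VV[1][1]++ -> VV[1]=[0, 3, 0], msg_vec=[0, 3, 0]; VV[2]=max(VV[2],msg_vec) then VV[2][2]++ -> VV[2]=[0, 3, 1]
Event 5: SEND 2->1: VV[2][2]++ -> VV[2]=[0, 3, 2], msg_vec=[0, 3, 2]; VV[1]=max(VV[1],msg_vec) then VV[1][1]++ -> VV[1]=[0, 4, 2]
Event 6: LOCAL 2: VV[2][2]++ -> VV[2]=[0, 3, 3]
Final vectors: VV[0]=[1, 0, 0]; VV[1]=[0, 4, 2]; VV[2]=[0, 3, 3]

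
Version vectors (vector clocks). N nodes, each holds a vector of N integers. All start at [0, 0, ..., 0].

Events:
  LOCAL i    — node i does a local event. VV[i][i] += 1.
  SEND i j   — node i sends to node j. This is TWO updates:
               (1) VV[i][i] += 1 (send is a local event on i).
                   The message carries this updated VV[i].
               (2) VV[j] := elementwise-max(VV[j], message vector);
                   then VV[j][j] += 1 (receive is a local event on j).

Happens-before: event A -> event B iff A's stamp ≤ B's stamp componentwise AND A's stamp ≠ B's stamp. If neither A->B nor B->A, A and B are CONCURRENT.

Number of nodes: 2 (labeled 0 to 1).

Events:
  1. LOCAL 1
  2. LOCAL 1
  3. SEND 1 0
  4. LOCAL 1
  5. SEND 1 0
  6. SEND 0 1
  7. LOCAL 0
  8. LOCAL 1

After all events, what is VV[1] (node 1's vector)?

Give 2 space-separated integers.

Answer: 3 7

Derivation:
Initial: VV[0]=[0, 0]
Initial: VV[1]=[0, 0]
Event 1: LOCAL 1: VV[1][1]++ -> VV[1]=[0, 1]
Event 2: LOCAL 1: VV[1][1]++ -> VV[1]=[0, 2]
Event 3: SEND 1->0: VV[1][1]++ -> VV[1]=[0, 3], msg_vec=[0, 3]; VV[0]=max(VV[0],msg_vec) then VV[0][0]++ -> VV[0]=[1, 3]
Event 4: LOCAL 1: VV[1][1]++ -> VV[1]=[0, 4]
Event 5: SEND 1->0: VV[1][1]++ -> VV[1]=[0, 5], msg_vec=[0, 5]; VV[0]=max(VV[0],msg_vec) then VV[0][0]++ -> VV[0]=[2, 5]
Event 6: SEND 0->1: VV[0][0]++ -> VV[0]=[3, 5], msg_vec=[3, 5]; VV[1]=max(VV[1],msg_vec) then VV[1][1]++ -> VV[1]=[3, 6]
Event 7: LOCAL 0: VV[0][0]++ -> VV[0]=[4, 5]
Event 8: LOCAL 1: VV[1][1]++ -> VV[1]=[3, 7]
Final vectors: VV[0]=[4, 5]; VV[1]=[3, 7]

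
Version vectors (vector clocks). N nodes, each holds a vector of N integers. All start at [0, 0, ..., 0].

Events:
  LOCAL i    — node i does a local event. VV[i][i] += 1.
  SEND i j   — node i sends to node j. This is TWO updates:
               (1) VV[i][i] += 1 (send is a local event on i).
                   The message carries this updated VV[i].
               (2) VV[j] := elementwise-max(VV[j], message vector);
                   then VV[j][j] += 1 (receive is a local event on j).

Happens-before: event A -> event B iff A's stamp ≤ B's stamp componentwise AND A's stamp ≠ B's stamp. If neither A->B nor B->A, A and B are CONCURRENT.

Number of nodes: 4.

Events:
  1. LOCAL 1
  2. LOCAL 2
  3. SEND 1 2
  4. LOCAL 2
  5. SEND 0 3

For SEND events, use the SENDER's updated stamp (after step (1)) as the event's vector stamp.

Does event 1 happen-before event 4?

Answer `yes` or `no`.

Answer: yes

Derivation:
Initial: VV[0]=[0, 0, 0, 0]
Initial: VV[1]=[0, 0, 0, 0]
Initial: VV[2]=[0, 0, 0, 0]
Initial: VV[3]=[0, 0, 0, 0]
Event 1: LOCAL 1: VV[1][1]++ -> VV[1]=[0, 1, 0, 0]
Event 2: LOCAL 2: VV[2][2]++ -> VV[2]=[0, 0, 1, 0]
Event 3: SEND 1->2: VV[1][1]++ -> VV[1]=[0, 2, 0, 0], msg_vec=[0, 2, 0, 0]; VV[2]=max(VV[2],msg_vec) then VV[2][2]++ -> VV[2]=[0, 2, 2, 0]
Event 4: LOCAL 2: VV[2][2]++ -> VV[2]=[0, 2, 3, 0]
Event 5: SEND 0->3: VV[0][0]++ -> VV[0]=[1, 0, 0, 0], msg_vec=[1, 0, 0, 0]; VV[3]=max(VV[3],msg_vec) then VV[3][3]++ -> VV[3]=[1, 0, 0, 1]
Event 1 stamp: [0, 1, 0, 0]
Event 4 stamp: [0, 2, 3, 0]
[0, 1, 0, 0] <= [0, 2, 3, 0]? True. Equal? False. Happens-before: True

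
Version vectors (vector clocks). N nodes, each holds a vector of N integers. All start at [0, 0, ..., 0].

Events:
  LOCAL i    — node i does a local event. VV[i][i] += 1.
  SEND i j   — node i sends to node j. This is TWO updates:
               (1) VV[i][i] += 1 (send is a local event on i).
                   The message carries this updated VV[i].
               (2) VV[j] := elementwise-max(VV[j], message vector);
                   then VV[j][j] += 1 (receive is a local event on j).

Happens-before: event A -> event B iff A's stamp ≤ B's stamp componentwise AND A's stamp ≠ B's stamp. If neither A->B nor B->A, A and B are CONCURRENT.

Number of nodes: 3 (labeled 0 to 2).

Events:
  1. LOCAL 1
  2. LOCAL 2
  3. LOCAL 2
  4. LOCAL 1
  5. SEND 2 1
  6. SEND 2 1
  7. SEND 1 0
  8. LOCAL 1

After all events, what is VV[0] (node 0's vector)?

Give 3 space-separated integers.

Initial: VV[0]=[0, 0, 0]
Initial: VV[1]=[0, 0, 0]
Initial: VV[2]=[0, 0, 0]
Event 1: LOCAL 1: VV[1][1]++ -> VV[1]=[0, 1, 0]
Event 2: LOCAL 2: VV[2][2]++ -> VV[2]=[0, 0, 1]
Event 3: LOCAL 2: VV[2][2]++ -> VV[2]=[0, 0, 2]
Event 4: LOCAL 1: VV[1][1]++ -> VV[1]=[0, 2, 0]
Event 5: SEND 2->1: VV[2][2]++ -> VV[2]=[0, 0, 3], msg_vec=[0, 0, 3]; VV[1]=max(VV[1],msg_vec) then VV[1][1]++ -> VV[1]=[0, 3, 3]
Event 6: SEND 2->1: VV[2][2]++ -> VV[2]=[0, 0, 4], msg_vec=[0, 0, 4]; VV[1]=max(VV[1],msg_vec) then VV[1][1]++ -> VV[1]=[0, 4, 4]
Event 7: SEND 1->0: VV[1][1]++ -> VV[1]=[0, 5, 4], msg_vec=[0, 5, 4]; VV[0]=max(VV[0],msg_vec) then VV[0][0]++ -> VV[0]=[1, 5, 4]
Event 8: LOCAL 1: VV[1][1]++ -> VV[1]=[0, 6, 4]
Final vectors: VV[0]=[1, 5, 4]; VV[1]=[0, 6, 4]; VV[2]=[0, 0, 4]

Answer: 1 5 4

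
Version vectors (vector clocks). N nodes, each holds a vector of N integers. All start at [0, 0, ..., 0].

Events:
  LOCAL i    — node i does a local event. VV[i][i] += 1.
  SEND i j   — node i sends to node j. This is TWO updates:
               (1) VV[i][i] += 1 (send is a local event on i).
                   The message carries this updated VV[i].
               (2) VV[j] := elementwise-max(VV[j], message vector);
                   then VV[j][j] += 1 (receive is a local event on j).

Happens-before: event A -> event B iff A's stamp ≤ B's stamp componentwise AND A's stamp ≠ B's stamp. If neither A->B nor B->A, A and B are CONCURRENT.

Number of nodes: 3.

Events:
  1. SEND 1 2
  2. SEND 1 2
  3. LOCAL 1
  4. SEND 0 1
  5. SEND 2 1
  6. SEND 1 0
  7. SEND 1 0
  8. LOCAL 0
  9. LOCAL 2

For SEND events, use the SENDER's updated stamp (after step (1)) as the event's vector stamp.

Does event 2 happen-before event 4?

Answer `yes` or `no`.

Answer: no

Derivation:
Initial: VV[0]=[0, 0, 0]
Initial: VV[1]=[0, 0, 0]
Initial: VV[2]=[0, 0, 0]
Event 1: SEND 1->2: VV[1][1]++ -> VV[1]=[0, 1, 0], msg_vec=[0, 1, 0]; VV[2]=max(VV[2],msg_vec) then VV[2][2]++ -> VV[2]=[0, 1, 1]
Event 2: SEND 1->2: VV[1][1]++ -> VV[1]=[0, 2, 0], msg_vec=[0, 2, 0]; VV[2]=max(VV[2],msg_vec) then VV[2][2]++ -> VV[2]=[0, 2, 2]
Event 3: LOCAL 1: VV[1][1]++ -> VV[1]=[0, 3, 0]
Event 4: SEND 0->1: VV[0][0]++ -> VV[0]=[1, 0, 0], msg_vec=[1, 0, 0]; VV[1]=max(VV[1],msg_vec) then VV[1][1]++ -> VV[1]=[1, 4, 0]
Event 5: SEND 2->1: VV[2][2]++ -> VV[2]=[0, 2, 3], msg_vec=[0, 2, 3]; VV[1]=max(VV[1],msg_vec) then VV[1][1]++ -> VV[1]=[1, 5, 3]
Event 6: SEND 1->0: VV[1][1]++ -> VV[1]=[1, 6, 3], msg_vec=[1, 6, 3]; VV[0]=max(VV[0],msg_vec) then VV[0][0]++ -> VV[0]=[2, 6, 3]
Event 7: SEND 1->0: VV[1][1]++ -> VV[1]=[1, 7, 3], msg_vec=[1, 7, 3]; VV[0]=max(VV[0],msg_vec) then VV[0][0]++ -> VV[0]=[3, 7, 3]
Event 8: LOCAL 0: VV[0][0]++ -> VV[0]=[4, 7, 3]
Event 9: LOCAL 2: VV[2][2]++ -> VV[2]=[0, 2, 4]
Event 2 stamp: [0, 2, 0]
Event 4 stamp: [1, 0, 0]
[0, 2, 0] <= [1, 0, 0]? False. Equal? False. Happens-before: False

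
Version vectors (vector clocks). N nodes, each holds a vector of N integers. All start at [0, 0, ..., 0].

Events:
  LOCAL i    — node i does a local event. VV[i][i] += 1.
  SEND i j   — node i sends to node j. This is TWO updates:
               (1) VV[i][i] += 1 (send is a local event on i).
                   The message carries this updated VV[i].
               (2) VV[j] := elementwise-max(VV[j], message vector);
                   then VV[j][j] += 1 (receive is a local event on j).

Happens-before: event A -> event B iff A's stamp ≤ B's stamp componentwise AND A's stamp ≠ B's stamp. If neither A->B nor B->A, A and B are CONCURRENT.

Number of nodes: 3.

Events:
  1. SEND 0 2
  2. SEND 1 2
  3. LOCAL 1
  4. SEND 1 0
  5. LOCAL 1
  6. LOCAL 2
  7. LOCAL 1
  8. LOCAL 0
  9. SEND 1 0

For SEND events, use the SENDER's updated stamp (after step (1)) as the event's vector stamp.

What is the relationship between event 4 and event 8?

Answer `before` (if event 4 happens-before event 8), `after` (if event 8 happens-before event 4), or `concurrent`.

Initial: VV[0]=[0, 0, 0]
Initial: VV[1]=[0, 0, 0]
Initial: VV[2]=[0, 0, 0]
Event 1: SEND 0->2: VV[0][0]++ -> VV[0]=[1, 0, 0], msg_vec=[1, 0, 0]; VV[2]=max(VV[2],msg_vec) then VV[2][2]++ -> VV[2]=[1, 0, 1]
Event 2: SEND 1->2: VV[1][1]++ -> VV[1]=[0, 1, 0], msg_vec=[0, 1, 0]; VV[2]=max(VV[2],msg_vec) then VV[2][2]++ -> VV[2]=[1, 1, 2]
Event 3: LOCAL 1: VV[1][1]++ -> VV[1]=[0, 2, 0]
Event 4: SEND 1->0: VV[1][1]++ -> VV[1]=[0, 3, 0], msg_vec=[0, 3, 0]; VV[0]=max(VV[0],msg_vec) then VV[0][0]++ -> VV[0]=[2, 3, 0]
Event 5: LOCAL 1: VV[1][1]++ -> VV[1]=[0, 4, 0]
Event 6: LOCAL 2: VV[2][2]++ -> VV[2]=[1, 1, 3]
Event 7: LOCAL 1: VV[1][1]++ -> VV[1]=[0, 5, 0]
Event 8: LOCAL 0: VV[0][0]++ -> VV[0]=[3, 3, 0]
Event 9: SEND 1->0: VV[1][1]++ -> VV[1]=[0, 6, 0], msg_vec=[0, 6, 0]; VV[0]=max(VV[0],msg_vec) then VV[0][0]++ -> VV[0]=[4, 6, 0]
Event 4 stamp: [0, 3, 0]
Event 8 stamp: [3, 3, 0]
[0, 3, 0] <= [3, 3, 0]? True
[3, 3, 0] <= [0, 3, 0]? False
Relation: before

Answer: before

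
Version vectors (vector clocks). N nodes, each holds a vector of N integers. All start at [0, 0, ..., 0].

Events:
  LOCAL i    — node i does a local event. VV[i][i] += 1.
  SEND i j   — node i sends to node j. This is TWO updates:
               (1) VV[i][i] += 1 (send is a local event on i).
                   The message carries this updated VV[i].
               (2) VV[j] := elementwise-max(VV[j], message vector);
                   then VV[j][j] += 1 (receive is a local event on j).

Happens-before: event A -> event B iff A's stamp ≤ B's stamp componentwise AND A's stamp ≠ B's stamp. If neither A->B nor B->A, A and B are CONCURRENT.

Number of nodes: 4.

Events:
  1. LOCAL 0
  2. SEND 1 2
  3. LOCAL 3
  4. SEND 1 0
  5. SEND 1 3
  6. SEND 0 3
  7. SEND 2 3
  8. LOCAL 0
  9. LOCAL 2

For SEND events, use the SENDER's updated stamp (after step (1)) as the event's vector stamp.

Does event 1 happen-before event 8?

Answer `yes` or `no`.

Initial: VV[0]=[0, 0, 0, 0]
Initial: VV[1]=[0, 0, 0, 0]
Initial: VV[2]=[0, 0, 0, 0]
Initial: VV[3]=[0, 0, 0, 0]
Event 1: LOCAL 0: VV[0][0]++ -> VV[0]=[1, 0, 0, 0]
Event 2: SEND 1->2: VV[1][1]++ -> VV[1]=[0, 1, 0, 0], msg_vec=[0, 1, 0, 0]; VV[2]=max(VV[2],msg_vec) then VV[2][2]++ -> VV[2]=[0, 1, 1, 0]
Event 3: LOCAL 3: VV[3][3]++ -> VV[3]=[0, 0, 0, 1]
Event 4: SEND 1->0: VV[1][1]++ -> VV[1]=[0, 2, 0, 0], msg_vec=[0, 2, 0, 0]; VV[0]=max(VV[0],msg_vec) then VV[0][0]++ -> VV[0]=[2, 2, 0, 0]
Event 5: SEND 1->3: VV[1][1]++ -> VV[1]=[0, 3, 0, 0], msg_vec=[0, 3, 0, 0]; VV[3]=max(VV[3],msg_vec) then VV[3][3]++ -> VV[3]=[0, 3, 0, 2]
Event 6: SEND 0->3: VV[0][0]++ -> VV[0]=[3, 2, 0, 0], msg_vec=[3, 2, 0, 0]; VV[3]=max(VV[3],msg_vec) then VV[3][3]++ -> VV[3]=[3, 3, 0, 3]
Event 7: SEND 2->3: VV[2][2]++ -> VV[2]=[0, 1, 2, 0], msg_vec=[0, 1, 2, 0]; VV[3]=max(VV[3],msg_vec) then VV[3][3]++ -> VV[3]=[3, 3, 2, 4]
Event 8: LOCAL 0: VV[0][0]++ -> VV[0]=[4, 2, 0, 0]
Event 9: LOCAL 2: VV[2][2]++ -> VV[2]=[0, 1, 3, 0]
Event 1 stamp: [1, 0, 0, 0]
Event 8 stamp: [4, 2, 0, 0]
[1, 0, 0, 0] <= [4, 2, 0, 0]? True. Equal? False. Happens-before: True

Answer: yes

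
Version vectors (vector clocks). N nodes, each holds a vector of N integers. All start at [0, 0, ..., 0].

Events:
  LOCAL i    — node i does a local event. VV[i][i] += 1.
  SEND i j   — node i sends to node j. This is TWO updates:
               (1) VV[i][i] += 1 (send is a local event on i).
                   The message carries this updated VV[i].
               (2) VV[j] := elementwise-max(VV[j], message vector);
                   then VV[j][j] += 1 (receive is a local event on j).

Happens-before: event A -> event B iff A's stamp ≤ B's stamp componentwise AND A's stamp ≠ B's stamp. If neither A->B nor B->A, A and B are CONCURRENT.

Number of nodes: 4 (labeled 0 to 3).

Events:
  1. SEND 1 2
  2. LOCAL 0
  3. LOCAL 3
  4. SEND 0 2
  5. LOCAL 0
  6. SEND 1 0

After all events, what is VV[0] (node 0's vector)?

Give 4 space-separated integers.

Initial: VV[0]=[0, 0, 0, 0]
Initial: VV[1]=[0, 0, 0, 0]
Initial: VV[2]=[0, 0, 0, 0]
Initial: VV[3]=[0, 0, 0, 0]
Event 1: SEND 1->2: VV[1][1]++ -> VV[1]=[0, 1, 0, 0], msg_vec=[0, 1, 0, 0]; VV[2]=max(VV[2],msg_vec) then VV[2][2]++ -> VV[2]=[0, 1, 1, 0]
Event 2: LOCAL 0: VV[0][0]++ -> VV[0]=[1, 0, 0, 0]
Event 3: LOCAL 3: VV[3][3]++ -> VV[3]=[0, 0, 0, 1]
Event 4: SEND 0->2: VV[0][0]++ -> VV[0]=[2, 0, 0, 0], msg_vec=[2, 0, 0, 0]; VV[2]=max(VV[2],msg_vec) then VV[2][2]++ -> VV[2]=[2, 1, 2, 0]
Event 5: LOCAL 0: VV[0][0]++ -> VV[0]=[3, 0, 0, 0]
Event 6: SEND 1->0: VV[1][1]++ -> VV[1]=[0, 2, 0, 0], msg_vec=[0, 2, 0, 0]; VV[0]=max(VV[0],msg_vec) then VV[0][0]++ -> VV[0]=[4, 2, 0, 0]
Final vectors: VV[0]=[4, 2, 0, 0]; VV[1]=[0, 2, 0, 0]; VV[2]=[2, 1, 2, 0]; VV[3]=[0, 0, 0, 1]

Answer: 4 2 0 0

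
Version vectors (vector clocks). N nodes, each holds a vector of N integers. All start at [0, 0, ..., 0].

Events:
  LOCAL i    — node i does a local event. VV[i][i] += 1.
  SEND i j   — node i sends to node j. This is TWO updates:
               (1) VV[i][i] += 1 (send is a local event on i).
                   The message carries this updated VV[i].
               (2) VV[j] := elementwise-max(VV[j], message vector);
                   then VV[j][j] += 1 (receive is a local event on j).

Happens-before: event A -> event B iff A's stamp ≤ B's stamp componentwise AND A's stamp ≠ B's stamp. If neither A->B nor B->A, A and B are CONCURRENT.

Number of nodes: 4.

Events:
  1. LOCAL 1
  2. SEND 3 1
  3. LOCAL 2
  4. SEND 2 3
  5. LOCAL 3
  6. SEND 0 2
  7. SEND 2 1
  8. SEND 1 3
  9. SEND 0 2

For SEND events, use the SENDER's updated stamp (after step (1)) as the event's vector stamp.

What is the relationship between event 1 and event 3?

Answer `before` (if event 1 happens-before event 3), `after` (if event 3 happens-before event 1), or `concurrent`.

Answer: concurrent

Derivation:
Initial: VV[0]=[0, 0, 0, 0]
Initial: VV[1]=[0, 0, 0, 0]
Initial: VV[2]=[0, 0, 0, 0]
Initial: VV[3]=[0, 0, 0, 0]
Event 1: LOCAL 1: VV[1][1]++ -> VV[1]=[0, 1, 0, 0]
Event 2: SEND 3->1: VV[3][3]++ -> VV[3]=[0, 0, 0, 1], msg_vec=[0, 0, 0, 1]; VV[1]=max(VV[1],msg_vec) then VV[1][1]++ -> VV[1]=[0, 2, 0, 1]
Event 3: LOCAL 2: VV[2][2]++ -> VV[2]=[0, 0, 1, 0]
Event 4: SEND 2->3: VV[2][2]++ -> VV[2]=[0, 0, 2, 0], msg_vec=[0, 0, 2, 0]; VV[3]=max(VV[3],msg_vec) then VV[3][3]++ -> VV[3]=[0, 0, 2, 2]
Event 5: LOCAL 3: VV[3][3]++ -> VV[3]=[0, 0, 2, 3]
Event 6: SEND 0->2: VV[0][0]++ -> VV[0]=[1, 0, 0, 0], msg_vec=[1, 0, 0, 0]; VV[2]=max(VV[2],msg_vec) then VV[2][2]++ -> VV[2]=[1, 0, 3, 0]
Event 7: SEND 2->1: VV[2][2]++ -> VV[2]=[1, 0, 4, 0], msg_vec=[1, 0, 4, 0]; VV[1]=max(VV[1],msg_vec) then VV[1][1]++ -> VV[1]=[1, 3, 4, 1]
Event 8: SEND 1->3: VV[1][1]++ -> VV[1]=[1, 4, 4, 1], msg_vec=[1, 4, 4, 1]; VV[3]=max(VV[3],msg_vec) then VV[3][3]++ -> VV[3]=[1, 4, 4, 4]
Event 9: SEND 0->2: VV[0][0]++ -> VV[0]=[2, 0, 0, 0], msg_vec=[2, 0, 0, 0]; VV[2]=max(VV[2],msg_vec) then VV[2][2]++ -> VV[2]=[2, 0, 5, 0]
Event 1 stamp: [0, 1, 0, 0]
Event 3 stamp: [0, 0, 1, 0]
[0, 1, 0, 0] <= [0, 0, 1, 0]? False
[0, 0, 1, 0] <= [0, 1, 0, 0]? False
Relation: concurrent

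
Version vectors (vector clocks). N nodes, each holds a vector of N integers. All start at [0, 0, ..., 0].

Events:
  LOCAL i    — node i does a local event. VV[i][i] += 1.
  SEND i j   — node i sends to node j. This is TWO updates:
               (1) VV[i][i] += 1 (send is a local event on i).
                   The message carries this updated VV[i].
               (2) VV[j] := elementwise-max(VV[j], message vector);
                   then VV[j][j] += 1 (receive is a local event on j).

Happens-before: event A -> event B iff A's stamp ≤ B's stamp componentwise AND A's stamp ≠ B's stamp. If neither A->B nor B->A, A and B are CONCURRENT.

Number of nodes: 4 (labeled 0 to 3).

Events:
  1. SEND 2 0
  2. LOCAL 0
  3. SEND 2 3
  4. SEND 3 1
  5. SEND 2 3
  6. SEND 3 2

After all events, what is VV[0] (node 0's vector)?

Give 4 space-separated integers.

Answer: 2 0 1 0

Derivation:
Initial: VV[0]=[0, 0, 0, 0]
Initial: VV[1]=[0, 0, 0, 0]
Initial: VV[2]=[0, 0, 0, 0]
Initial: VV[3]=[0, 0, 0, 0]
Event 1: SEND 2->0: VV[2][2]++ -> VV[2]=[0, 0, 1, 0], msg_vec=[0, 0, 1, 0]; VV[0]=max(VV[0],msg_vec) then VV[0][0]++ -> VV[0]=[1, 0, 1, 0]
Event 2: LOCAL 0: VV[0][0]++ -> VV[0]=[2, 0, 1, 0]
Event 3: SEND 2->3: VV[2][2]++ -> VV[2]=[0, 0, 2, 0], msg_vec=[0, 0, 2, 0]; VV[3]=max(VV[3],msg_vec) then VV[3][3]++ -> VV[3]=[0, 0, 2, 1]
Event 4: SEND 3->1: VV[3][3]++ -> VV[3]=[0, 0, 2, 2], msg_vec=[0, 0, 2, 2]; VV[1]=max(VV[1],msg_vec) then VV[1][1]++ -> VV[1]=[0, 1, 2, 2]
Event 5: SEND 2->3: VV[2][2]++ -> VV[2]=[0, 0, 3, 0], msg_vec=[0, 0, 3, 0]; VV[3]=max(VV[3],msg_vec) then VV[3][3]++ -> VV[3]=[0, 0, 3, 3]
Event 6: SEND 3->2: VV[3][3]++ -> VV[3]=[0, 0, 3, 4], msg_vec=[0, 0, 3, 4]; VV[2]=max(VV[2],msg_vec) then VV[2][2]++ -> VV[2]=[0, 0, 4, 4]
Final vectors: VV[0]=[2, 0, 1, 0]; VV[1]=[0, 1, 2, 2]; VV[2]=[0, 0, 4, 4]; VV[3]=[0, 0, 3, 4]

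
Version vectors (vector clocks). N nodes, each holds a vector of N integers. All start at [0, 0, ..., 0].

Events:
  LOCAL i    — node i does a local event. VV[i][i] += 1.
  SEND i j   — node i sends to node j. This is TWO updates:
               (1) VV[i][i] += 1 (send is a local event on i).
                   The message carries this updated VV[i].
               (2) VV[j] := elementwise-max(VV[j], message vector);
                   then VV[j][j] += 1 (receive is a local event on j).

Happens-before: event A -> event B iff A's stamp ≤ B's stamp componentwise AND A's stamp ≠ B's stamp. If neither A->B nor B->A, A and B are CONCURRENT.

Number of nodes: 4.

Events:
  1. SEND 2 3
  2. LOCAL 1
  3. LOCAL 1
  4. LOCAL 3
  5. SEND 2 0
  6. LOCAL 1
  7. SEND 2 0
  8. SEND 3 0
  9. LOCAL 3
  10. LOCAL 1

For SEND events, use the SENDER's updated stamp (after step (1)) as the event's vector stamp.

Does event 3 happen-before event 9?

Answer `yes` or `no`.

Initial: VV[0]=[0, 0, 0, 0]
Initial: VV[1]=[0, 0, 0, 0]
Initial: VV[2]=[0, 0, 0, 0]
Initial: VV[3]=[0, 0, 0, 0]
Event 1: SEND 2->3: VV[2][2]++ -> VV[2]=[0, 0, 1, 0], msg_vec=[0, 0, 1, 0]; VV[3]=max(VV[3],msg_vec) then VV[3][3]++ -> VV[3]=[0, 0, 1, 1]
Event 2: LOCAL 1: VV[1][1]++ -> VV[1]=[0, 1, 0, 0]
Event 3: LOCAL 1: VV[1][1]++ -> VV[1]=[0, 2, 0, 0]
Event 4: LOCAL 3: VV[3][3]++ -> VV[3]=[0, 0, 1, 2]
Event 5: SEND 2->0: VV[2][2]++ -> VV[2]=[0, 0, 2, 0], msg_vec=[0, 0, 2, 0]; VV[0]=max(VV[0],msg_vec) then VV[0][0]++ -> VV[0]=[1, 0, 2, 0]
Event 6: LOCAL 1: VV[1][1]++ -> VV[1]=[0, 3, 0, 0]
Event 7: SEND 2->0: VV[2][2]++ -> VV[2]=[0, 0, 3, 0], msg_vec=[0, 0, 3, 0]; VV[0]=max(VV[0],msg_vec) then VV[0][0]++ -> VV[0]=[2, 0, 3, 0]
Event 8: SEND 3->0: VV[3][3]++ -> VV[3]=[0, 0, 1, 3], msg_vec=[0, 0, 1, 3]; VV[0]=max(VV[0],msg_vec) then VV[0][0]++ -> VV[0]=[3, 0, 3, 3]
Event 9: LOCAL 3: VV[3][3]++ -> VV[3]=[0, 0, 1, 4]
Event 10: LOCAL 1: VV[1][1]++ -> VV[1]=[0, 4, 0, 0]
Event 3 stamp: [0, 2, 0, 0]
Event 9 stamp: [0, 0, 1, 4]
[0, 2, 0, 0] <= [0, 0, 1, 4]? False. Equal? False. Happens-before: False

Answer: no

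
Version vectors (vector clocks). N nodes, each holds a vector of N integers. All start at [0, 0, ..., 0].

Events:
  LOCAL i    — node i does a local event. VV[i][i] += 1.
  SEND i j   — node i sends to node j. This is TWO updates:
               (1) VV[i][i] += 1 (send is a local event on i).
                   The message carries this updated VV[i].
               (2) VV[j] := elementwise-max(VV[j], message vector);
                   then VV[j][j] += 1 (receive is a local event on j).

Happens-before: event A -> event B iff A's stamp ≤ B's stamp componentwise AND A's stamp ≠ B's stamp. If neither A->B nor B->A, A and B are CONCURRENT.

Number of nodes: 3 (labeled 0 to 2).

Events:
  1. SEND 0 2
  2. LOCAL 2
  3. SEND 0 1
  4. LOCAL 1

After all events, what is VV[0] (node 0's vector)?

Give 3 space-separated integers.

Answer: 2 0 0

Derivation:
Initial: VV[0]=[0, 0, 0]
Initial: VV[1]=[0, 0, 0]
Initial: VV[2]=[0, 0, 0]
Event 1: SEND 0->2: VV[0][0]++ -> VV[0]=[1, 0, 0], msg_vec=[1, 0, 0]; VV[2]=max(VV[2],msg_vec) then VV[2][2]++ -> VV[2]=[1, 0, 1]
Event 2: LOCAL 2: VV[2][2]++ -> VV[2]=[1, 0, 2]
Event 3: SEND 0->1: VV[0][0]++ -> VV[0]=[2, 0, 0], msg_vec=[2, 0, 0]; VV[1]=max(VV[1],msg_vec) then VV[1][1]++ -> VV[1]=[2, 1, 0]
Event 4: LOCAL 1: VV[1][1]++ -> VV[1]=[2, 2, 0]
Final vectors: VV[0]=[2, 0, 0]; VV[1]=[2, 2, 0]; VV[2]=[1, 0, 2]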